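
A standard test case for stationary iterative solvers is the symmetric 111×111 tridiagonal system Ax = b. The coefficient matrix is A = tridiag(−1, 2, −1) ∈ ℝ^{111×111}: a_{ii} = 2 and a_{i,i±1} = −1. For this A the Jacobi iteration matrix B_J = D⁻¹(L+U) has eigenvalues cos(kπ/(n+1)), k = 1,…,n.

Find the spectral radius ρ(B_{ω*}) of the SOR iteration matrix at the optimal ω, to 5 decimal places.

spectrum of D⁻¹(L+U) = {cos(kπ/112) : 1≤k≤111}; ρ_J = cos(π/112) = 0.99961.
√(1−ρ_J²) simplifies to sin(π/112) = 0.028046.
ω* = 2 / (1 + 0.028046) = 2 / 1.028046 ≈ 1.94544.
At ω = 1.94544 every |λ(B_ω)| = ω−1, so ρ_SOR = 0.94544.

ρ_SOR = 0.94544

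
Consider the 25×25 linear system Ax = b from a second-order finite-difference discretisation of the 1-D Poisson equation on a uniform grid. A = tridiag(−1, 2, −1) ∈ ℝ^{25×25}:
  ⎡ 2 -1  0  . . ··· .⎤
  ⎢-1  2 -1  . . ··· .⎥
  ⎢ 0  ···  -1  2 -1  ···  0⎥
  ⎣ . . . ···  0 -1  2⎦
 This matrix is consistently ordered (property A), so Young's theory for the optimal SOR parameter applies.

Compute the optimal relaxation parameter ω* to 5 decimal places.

n=25: λ(B_J) = 1 − λ(A)/2 = cos(kπ/26); k=1 gives ρ_J = 0.99271.
1 − cos²(π/26) = sin²(π/26) ⇒ √(1−ρ_J²) = sin(π/26) = 0.120537.
Then 2/(1+√(1−ρ_J²)) = 2/(1+0.120537); ω* = 2/1.120537 = 1.78486.
and ρ(B_{ω*}) = 1.78486 − 1 = 0.78486.

ω* = 1.78486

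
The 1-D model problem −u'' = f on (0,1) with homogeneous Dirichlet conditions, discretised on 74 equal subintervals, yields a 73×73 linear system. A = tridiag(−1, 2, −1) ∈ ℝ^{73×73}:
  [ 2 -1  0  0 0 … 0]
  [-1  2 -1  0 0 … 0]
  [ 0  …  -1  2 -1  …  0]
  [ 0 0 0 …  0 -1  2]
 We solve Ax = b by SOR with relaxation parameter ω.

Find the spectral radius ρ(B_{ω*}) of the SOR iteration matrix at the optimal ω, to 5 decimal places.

ρ_SOR = 0.91857

B_J for the 73×73 system has eigenvalues cos(kπ/74); ρ_J = cos(π/74) = 0.99910.
√(1 − cos²(π/74)) = sin(π/74) ≈ 0.042441.
So ω* = 2/1.042441 = 1.91857 (Young).
At ω = 1.91857 every |λ(B_ω)| = ω−1, so ρ_SOR = 0.91857.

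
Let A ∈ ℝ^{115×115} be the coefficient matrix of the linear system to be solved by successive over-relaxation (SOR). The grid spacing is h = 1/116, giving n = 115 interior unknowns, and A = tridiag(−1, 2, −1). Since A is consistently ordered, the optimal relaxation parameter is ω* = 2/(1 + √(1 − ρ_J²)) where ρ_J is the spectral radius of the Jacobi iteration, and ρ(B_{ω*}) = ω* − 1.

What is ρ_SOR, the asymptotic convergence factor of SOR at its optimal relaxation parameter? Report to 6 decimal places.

[ρ_J] n=115: ρ(B_J) = cos(π/(n+1)) = cos(π/116) = 0.999633.
√(1−ρ_J²) simplifies to sin(π/116) = 0.0270794.
ω* = 2 / (1 + 0.0270794) = 2 / 1.0270794 ≈ 1.947269.
ρ(B_{ω*}) = ω*−1 = 0.947269

ρ_SOR = 0.947269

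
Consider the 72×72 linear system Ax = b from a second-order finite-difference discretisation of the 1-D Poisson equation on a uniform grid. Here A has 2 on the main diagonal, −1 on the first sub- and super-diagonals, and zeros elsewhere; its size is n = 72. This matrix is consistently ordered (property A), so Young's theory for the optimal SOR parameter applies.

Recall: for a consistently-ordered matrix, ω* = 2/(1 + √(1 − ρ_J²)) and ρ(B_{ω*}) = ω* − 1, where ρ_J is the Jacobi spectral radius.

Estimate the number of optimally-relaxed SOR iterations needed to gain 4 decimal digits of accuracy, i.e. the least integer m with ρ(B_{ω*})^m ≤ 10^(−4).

ρ_J = max_k |cos(kπ/73)| = cos(π/73) = 0.9990741
√(1−ρ_J²) simplifies to sin(π/73) = 0.0430222.
ω* = 2/(1 + 0.0430222) = 2/1.0430222 = 1.9175047.
ρ(B_{ω*}) = ω*−1 = 0.9175047
(0.9175047)^m ≤ 10^{−4}  ⇒  m·ln(0.9175047) ≤ −4·ln10  ⇒  m ≥ 106.976  ⇒  m = 107

m = 107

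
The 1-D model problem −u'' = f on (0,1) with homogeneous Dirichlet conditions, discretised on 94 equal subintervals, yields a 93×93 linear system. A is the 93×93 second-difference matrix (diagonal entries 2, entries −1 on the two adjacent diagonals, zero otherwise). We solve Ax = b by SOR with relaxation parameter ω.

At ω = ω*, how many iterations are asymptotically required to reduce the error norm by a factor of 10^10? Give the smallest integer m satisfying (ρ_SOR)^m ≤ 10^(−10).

m = 345

ρ_J = max_k |cos(kπ/94)| = cos(π/94) = 0.9994416
√(1−ρ_J²) simplifies to sin(π/94) = 0.0334150.
Then 2/(1+√(1−ρ_J²)) = 2/(1+0.0334150); ω* = 2/1.0334150 = 1.9353309.
Hence ρ(B_{ω*}) = 1.9353309 − 1 = 0.9353309.
ρ_SOR^m ≤ 10^(−10) ⇔ m ≥ 10·ln10/(−ln 0.9353309) = 23.0259/0.0668549 = 344.416; m = ⌈344.416⌉ = 345.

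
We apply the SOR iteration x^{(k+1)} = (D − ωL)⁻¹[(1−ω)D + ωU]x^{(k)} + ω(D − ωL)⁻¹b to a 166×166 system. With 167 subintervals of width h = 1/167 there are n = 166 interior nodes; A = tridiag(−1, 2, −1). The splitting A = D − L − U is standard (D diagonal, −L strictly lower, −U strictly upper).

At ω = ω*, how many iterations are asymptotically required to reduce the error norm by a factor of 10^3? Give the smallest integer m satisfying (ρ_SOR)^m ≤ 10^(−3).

m = 184

With n=166, ρ(Jacobi) = cos(π/167) = 0.9998231.
√(1−ρ_J²) = |sin(π/167)| = 0.0188108
ω* = 2/(1 + 0.0188108) = 2/1.0188108 = 1.9630730.
ρ_SOR = ω* − 1 ≈ 0.9630730.
For 3 digits: m = 3·ln10 / (−ln 0.9630730) = 6.90776/0.0376261 = 183.590; round up → m = 184.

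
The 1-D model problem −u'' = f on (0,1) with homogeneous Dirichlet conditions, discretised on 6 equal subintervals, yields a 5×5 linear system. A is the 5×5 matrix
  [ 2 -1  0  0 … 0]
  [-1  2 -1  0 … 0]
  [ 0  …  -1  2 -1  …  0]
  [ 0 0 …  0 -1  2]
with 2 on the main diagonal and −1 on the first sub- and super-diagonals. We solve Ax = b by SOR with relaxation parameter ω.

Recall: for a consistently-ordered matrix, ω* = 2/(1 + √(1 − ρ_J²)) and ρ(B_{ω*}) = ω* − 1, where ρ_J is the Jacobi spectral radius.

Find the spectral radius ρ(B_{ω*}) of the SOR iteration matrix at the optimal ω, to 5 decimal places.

[ρ_J] n=5: ρ(B_J) = cos(π/(n+1)) = cos(π/6) = 0.86603.
√(1 − cos²(π/6)) = sin(π/6) ≈ 0.500000.
Then 2/(1+√(1−ρ_J²)) = 2/(1+0.500000); ω* = 2/1.500000 = 1.33333.
At ω = 1.33333 every |λ(B_ω)| = ω−1, so ρ_SOR = 0.33333.

ρ_SOR = 0.33333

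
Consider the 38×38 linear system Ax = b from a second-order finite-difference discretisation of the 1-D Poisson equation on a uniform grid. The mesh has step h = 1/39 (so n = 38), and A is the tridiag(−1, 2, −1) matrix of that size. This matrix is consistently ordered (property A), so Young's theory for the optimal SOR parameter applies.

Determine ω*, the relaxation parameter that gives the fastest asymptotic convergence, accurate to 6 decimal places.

B_J for the 38×38 system has eigenvalues cos(kπ/39); ρ_J = cos(π/39) = 0.996757.
√(1−ρ_J²) simplifies to sin(π/39) = 0.0804666.
[ω*] 2 ÷ (1 + 0.0804666) = 2 ÷ 1.0804666 = 1.851052.
Hence ρ(B_{ω*}) = 1.851052 − 1 = 0.851052.

ω* = 1.851052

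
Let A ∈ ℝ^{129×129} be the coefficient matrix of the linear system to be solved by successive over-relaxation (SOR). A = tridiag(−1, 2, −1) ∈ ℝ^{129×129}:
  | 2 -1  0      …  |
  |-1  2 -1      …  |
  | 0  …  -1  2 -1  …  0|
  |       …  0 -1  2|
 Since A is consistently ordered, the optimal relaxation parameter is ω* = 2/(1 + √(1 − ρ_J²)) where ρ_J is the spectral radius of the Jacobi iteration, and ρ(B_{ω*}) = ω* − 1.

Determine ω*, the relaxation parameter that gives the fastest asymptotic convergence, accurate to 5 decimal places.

ρ_J = max_k |cos(kπ/130)| = cos(π/130) = 0.99971
√(1−ρ_J²) simplifies to sin(π/130) = 0.024164.
ω* = 2/(1 + 0.024164) = 2/1.024164 = 1.95281.
and ρ(B_{ω*}) = 1.95281 − 1 = 0.95281.

ω* = 1.95281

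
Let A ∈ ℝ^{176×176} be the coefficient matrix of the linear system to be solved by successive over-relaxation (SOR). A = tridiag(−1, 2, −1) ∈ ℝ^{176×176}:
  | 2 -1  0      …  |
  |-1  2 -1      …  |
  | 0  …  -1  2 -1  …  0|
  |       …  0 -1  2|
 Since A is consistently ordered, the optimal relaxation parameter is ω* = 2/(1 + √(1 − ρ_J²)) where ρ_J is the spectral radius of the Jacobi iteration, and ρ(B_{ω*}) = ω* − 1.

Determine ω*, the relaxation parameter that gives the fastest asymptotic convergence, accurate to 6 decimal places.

ω* = 1.965123

½·tridiag(1,0,1) at n=176: λ_k = cos(kπ/177); max |λ| at k=1 ⇒ ρ_J = cos(π/177) ≈ 0.999842.
root = sin(π/177) = 0.0177482  (since 1−cos² = sin²).
[ω*] 2 ÷ (1 + 0.0177482) = 2 ÷ 1.0177482 = 1.965123.
ρ_SOR = ω* − 1 = 1.965123 − 1 = 0.965123.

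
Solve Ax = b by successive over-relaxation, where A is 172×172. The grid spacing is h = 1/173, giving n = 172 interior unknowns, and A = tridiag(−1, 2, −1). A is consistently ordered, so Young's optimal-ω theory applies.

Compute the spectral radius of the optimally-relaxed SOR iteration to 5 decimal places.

B_J for the 172×172 system has eigenvalues cos(kπ/173); ρ_J = cos(π/173) = 0.99984.
√(1 − cos²(π/173)) = sin(π/173) ≈ 0.018158.
Then 2/(1+√(1−ρ_J²)) = 2/(1+0.018158); ω* = 2/1.018158 = 1.96433.
and ρ(B_{ω*}) = 1.96433 − 1 = 0.96433.

ρ_SOR = 0.96433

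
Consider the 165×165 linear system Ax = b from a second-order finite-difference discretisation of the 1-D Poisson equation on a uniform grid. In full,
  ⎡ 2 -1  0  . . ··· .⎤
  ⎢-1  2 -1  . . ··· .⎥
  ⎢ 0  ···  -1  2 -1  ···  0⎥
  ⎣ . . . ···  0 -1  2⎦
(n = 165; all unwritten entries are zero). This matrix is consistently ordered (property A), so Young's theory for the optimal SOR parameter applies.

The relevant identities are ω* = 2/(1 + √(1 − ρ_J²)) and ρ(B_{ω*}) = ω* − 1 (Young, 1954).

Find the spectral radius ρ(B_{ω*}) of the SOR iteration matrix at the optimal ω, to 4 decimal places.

ρ_SOR = 0.9629

spectrum of D⁻¹(L+U) = {cos(kπ/166) : 1≤k≤165}; ρ_J = cos(π/166) = 0.9998.
1 − cos²(π/166) = sin²(π/166) ⇒ √(1−ρ_J²) = sin(π/166) = 0.01892.
ω* = 2 / (1 + 0.01892) = 2 / 1.01892 ≈ 1.9629.
ρ_SOR = ω* − 1 = 1.9629 − 1 = 0.9629.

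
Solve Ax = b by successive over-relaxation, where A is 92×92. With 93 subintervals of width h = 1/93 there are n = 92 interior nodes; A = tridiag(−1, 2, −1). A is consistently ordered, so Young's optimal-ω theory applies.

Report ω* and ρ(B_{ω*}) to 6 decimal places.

B_J for the 92×92 system has eigenvalues cos(kπ/93); ρ_J = cos(π/93) = 0.999429.
1 − cos²(π/93) = sin²(π/93) ⇒ √(1−ρ_J²) = sin(π/93) = 0.0337741.
Young: ω* = 2/(1+√(1−ρ_J²)) = 2/(1+0.0337741) = 2/1.0337741 = 1.934659.
ρ_SOR = ω* − 1 ≈ 0.934659.

ω* = 1.934659, ρ_SOR = 0.934659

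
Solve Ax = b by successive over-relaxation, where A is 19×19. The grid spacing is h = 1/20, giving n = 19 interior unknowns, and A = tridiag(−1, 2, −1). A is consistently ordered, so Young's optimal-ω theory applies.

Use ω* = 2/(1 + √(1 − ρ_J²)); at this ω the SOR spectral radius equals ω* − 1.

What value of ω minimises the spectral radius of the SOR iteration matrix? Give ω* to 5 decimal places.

ω* = 1.72945

B_J for the 19×19 system has eigenvalues cos(kπ/20); ρ_J = cos(π/20) = 0.98769.
1 − cos²(π/20) = sin²(π/20) ⇒ √(1−ρ_J²) = sin(π/20) = 0.156434.
ω* = 2/(1 + 0.156434) = 2/1.156434 = 1.72945.
ρ_SOR = ω* − 1 = 1.72945 − 1 = 0.72945.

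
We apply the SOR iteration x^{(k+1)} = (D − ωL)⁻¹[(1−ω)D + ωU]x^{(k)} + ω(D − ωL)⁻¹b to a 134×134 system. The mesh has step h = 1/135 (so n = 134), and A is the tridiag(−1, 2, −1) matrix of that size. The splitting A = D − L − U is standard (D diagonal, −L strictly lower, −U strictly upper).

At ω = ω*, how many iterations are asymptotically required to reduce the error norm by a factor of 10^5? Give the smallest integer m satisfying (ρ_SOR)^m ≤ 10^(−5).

B_J for the 134×134 system has eigenvalues cos(kπ/135); ρ_J = cos(π/135) = 0.9997292.
√(1−ρ_J²) = |sin(π/135)| = 0.0232690
ω* = 2/(1 + 0.0232690) = 2/1.0232690 = 1.9545203.
ρ(B_{ω*}) = ω*−1 = 0.9545203
ρ_SOR^m ≤ 10^(−5) ⇔ m ≥ 5·ln10/(−ln 0.9545203) = 11.5129/0.0465464 = 247.342; m = ⌈247.342⌉ = 248.

m = 248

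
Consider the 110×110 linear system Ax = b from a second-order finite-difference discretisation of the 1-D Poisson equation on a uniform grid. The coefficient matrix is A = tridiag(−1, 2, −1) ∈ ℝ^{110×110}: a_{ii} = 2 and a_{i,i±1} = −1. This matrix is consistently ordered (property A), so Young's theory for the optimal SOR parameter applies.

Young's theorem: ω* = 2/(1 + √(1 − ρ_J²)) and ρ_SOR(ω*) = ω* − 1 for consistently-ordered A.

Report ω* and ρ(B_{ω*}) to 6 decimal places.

ω* = 1.944960, ρ_SOR = 0.944960

[ρ_J] n=110: ρ(B_J) = cos(π/(n+1)) = cos(π/111) = 0.999600.
√(1 − cos²(π/111)) = sin(π/111) ≈ 0.0282989.
ω* = 2 / (1 + 0.0282989) = 2 / 1.0282989 ≈ 1.944960.
At ω = 1.944960 every |λ(B_ω)| = ω−1, so ρ_SOR = 0.944960.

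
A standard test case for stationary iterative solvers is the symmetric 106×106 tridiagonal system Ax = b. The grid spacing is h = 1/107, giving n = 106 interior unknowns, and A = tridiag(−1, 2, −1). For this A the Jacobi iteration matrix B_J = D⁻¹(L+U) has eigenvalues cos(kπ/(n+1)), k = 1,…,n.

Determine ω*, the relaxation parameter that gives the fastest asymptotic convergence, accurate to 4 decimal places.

ω* = 1.9430

½·tridiag(1,0,1) at n=106: λ_k = cos(kπ/107); max |λ| at k=1 ⇒ ρ_J = cos(π/107) ≈ 0.9996.
root = sin(π/107) = 0.02936  (since 1−cos² = sin²).
ω* = 2/(1 + 0.02936) = 2/1.02936 = 1.9430.
and ρ(B_{ω*}) = 1.9430 − 1 = 0.9430.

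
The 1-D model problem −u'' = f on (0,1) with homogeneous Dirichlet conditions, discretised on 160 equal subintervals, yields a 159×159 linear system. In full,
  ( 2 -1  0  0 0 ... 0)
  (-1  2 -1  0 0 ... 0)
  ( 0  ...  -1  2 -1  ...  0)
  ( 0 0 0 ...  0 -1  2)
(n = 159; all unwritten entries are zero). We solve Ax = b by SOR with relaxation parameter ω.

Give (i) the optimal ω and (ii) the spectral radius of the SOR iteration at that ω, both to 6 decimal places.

ω* = 1.961489, ρ_SOR = 0.961489

ρ_J = max_k |cos(kπ/160)| = cos(π/160) = 0.999807
1 − cos²(π/160) = sin²(π/160) ⇒ √(1−ρ_J²) = sin(π/160) = 0.0196337.
Then 2/(1+√(1−ρ_J²)) = 2/(1+0.0196337); ω* = 2/1.0196337 = 1.961489.
[ρ_SOR] ω* − 1 = 0.961489.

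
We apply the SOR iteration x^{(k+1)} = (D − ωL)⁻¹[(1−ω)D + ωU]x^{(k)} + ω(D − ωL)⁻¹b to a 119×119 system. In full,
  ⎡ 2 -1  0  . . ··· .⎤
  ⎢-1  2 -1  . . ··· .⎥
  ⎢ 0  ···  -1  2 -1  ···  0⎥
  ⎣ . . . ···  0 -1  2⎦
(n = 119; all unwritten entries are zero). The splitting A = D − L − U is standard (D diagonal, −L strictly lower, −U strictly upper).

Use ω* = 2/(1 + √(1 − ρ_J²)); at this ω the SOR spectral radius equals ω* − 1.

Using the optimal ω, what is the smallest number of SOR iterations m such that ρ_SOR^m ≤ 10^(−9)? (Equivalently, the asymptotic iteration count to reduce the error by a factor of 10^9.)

ρ_J = max_k |cos(kπ/120)| = cos(π/120) = 0.9996573
√(1−ρ_J²) = |sin(π/120)| = 0.0261769
ω* = 2 / (1 + 0.0261769) = 2 / 1.0261769 ≈ 1.9489817.
ρ_SOR = ω* − 1 = 1.9489817 − 1 = 0.9489817.
(0.9489817)^m ≤ 10^{−9}  ⇒  m·ln(0.9489817) ≤ −9·ln10  ⇒  m ≥ 395.741  ⇒  m = 396

m = 396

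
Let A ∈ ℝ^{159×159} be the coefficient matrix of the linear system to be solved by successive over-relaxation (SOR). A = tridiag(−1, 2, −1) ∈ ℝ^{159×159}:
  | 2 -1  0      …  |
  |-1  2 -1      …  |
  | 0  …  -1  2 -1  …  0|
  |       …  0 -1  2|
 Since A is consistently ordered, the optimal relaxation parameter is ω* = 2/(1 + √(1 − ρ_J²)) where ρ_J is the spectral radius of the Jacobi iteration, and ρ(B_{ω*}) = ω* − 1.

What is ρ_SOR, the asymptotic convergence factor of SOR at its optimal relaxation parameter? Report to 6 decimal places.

With n=159, ρ(Jacobi) = cos(π/160) = 0.999807.
√(1−ρ_J²) = |sin(π/160)| = 0.0196337
ω* = 2 / (1 + 0.0196337) = 2 / 1.0196337 ≈ 1.961489.
At ω = 1.961489 every |λ(B_ω)| = ω−1, so ρ_SOR = 0.961489.

ρ_SOR = 0.961489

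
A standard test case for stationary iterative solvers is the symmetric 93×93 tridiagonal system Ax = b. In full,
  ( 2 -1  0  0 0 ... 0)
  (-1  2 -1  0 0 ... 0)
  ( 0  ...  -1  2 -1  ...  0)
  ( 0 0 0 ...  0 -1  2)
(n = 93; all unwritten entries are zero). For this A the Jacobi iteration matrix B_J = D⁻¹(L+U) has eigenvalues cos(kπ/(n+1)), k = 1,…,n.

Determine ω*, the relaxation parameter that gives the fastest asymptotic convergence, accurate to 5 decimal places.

ω* = 1.93533

With n=93, ρ(Jacobi) = cos(π/94) = 0.99944.
1 − cos²(π/94) = sin²(π/94) ⇒ √(1−ρ_J²) = sin(π/94) = 0.033415.
ω* = 2/(1+0.033415) = 1.93533
[ρ_SOR] ω* − 1 = 0.93533.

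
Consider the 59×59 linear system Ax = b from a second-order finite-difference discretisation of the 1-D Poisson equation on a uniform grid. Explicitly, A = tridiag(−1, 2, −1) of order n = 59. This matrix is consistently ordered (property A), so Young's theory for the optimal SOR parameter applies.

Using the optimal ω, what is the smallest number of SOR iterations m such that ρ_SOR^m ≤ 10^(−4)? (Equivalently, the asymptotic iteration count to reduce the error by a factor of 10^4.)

ρ_J = max_k |cos(kπ/60)| = cos(π/60) = 0.9986295
√(1 − cos²(π/60)) = sin(π/60) ≈ 0.0523360.
[ω*] 2 ÷ (1 + 0.0523360) = 2 ÷ 1.0523360 = 1.9005337.
ρ_SOR = ω* − 1 = 1.9005337 − 1 = 0.9005337.
(0.9005337)^m ≤ 10^{−4}  ⇒  m·ln(0.9005337) ≤ −4·ln10  ⇒  m ≥ 87.912  ⇒  m = 88

m = 88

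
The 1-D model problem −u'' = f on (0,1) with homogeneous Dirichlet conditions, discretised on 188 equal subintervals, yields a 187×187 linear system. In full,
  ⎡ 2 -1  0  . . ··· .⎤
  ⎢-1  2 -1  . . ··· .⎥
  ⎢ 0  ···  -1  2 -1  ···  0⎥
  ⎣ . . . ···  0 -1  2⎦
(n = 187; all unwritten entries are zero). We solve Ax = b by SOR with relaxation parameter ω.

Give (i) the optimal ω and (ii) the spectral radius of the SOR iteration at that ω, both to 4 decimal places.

ρ_J = max_k |cos(kπ/188)| = cos(π/188) = 0.9999
√(1 − cos²(π/188)) = sin(π/188) ≈ 0.01671.
Young: ω* = 2/(1+√(1−ρ_J²)) = 2/(1+0.01671) = 2/1.01671 = 1.9671.
ρ_SOR = ω* − 1 ≈ 0.9671.

ω* = 1.9671, ρ_SOR = 0.9671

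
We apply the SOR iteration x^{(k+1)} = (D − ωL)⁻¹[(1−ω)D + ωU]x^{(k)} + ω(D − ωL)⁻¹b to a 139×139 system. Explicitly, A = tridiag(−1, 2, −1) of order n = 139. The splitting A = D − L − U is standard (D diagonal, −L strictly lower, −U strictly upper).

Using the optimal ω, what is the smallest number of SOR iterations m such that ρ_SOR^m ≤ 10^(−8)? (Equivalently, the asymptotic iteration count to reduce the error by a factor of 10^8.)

m = 411

spectrum of D⁻¹(L+U) = {cos(kπ/140) : 1≤k≤139}; ρ_J = cos(π/140) = 0.9997482.
root = sin(π/140) = 0.0224381  (since 1−cos² = sin²).
ω* = 2 / (1 + 0.0224381) = 2 / 1.0224381 ≈ 1.9561086.
ρ_SOR = ω* − 1 ≈ 0.9561086.
8·ln10 = 18.4207; −ln(0.9561086) = 0.0448838; m = ⌈18.4207/0.0448838⌉ = ⌈410.409⌉ = 411.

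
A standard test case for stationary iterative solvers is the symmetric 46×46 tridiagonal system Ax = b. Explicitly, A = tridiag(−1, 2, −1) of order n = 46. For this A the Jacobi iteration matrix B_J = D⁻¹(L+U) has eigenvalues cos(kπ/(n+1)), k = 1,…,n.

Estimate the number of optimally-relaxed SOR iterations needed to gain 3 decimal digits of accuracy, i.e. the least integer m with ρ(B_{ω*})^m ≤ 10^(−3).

B_J for the 46×46 system has eigenvalues cos(kπ/47); ρ_J = cos(π/47) = 0.9977669.
√(1 − cos²(π/47)) = sin(π/47) ≈ 0.0667926.
ω* = 2/(1 + 0.0667926) = 2/1.0667926 = 1.8747787.
and ρ(B_{ω*}) = 1.8747787 − 1 = 0.8747787.
ρ_SOR^m ≤ 10^(−3) ⇔ m ≥ 3·ln10/(−ln 0.8747787) = 6.90776/0.133784 = 51.634; m = ⌈51.634⌉ = 52.

m = 52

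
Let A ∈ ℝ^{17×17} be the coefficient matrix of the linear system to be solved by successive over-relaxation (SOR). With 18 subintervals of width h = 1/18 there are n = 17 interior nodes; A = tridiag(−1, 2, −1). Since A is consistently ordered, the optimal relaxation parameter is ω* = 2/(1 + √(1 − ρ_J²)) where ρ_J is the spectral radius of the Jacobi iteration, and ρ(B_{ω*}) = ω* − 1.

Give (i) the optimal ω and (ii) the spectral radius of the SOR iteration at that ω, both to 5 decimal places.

spectrum of D⁻¹(L+U) = {cos(kπ/18) : 1≤k≤17}; ρ_J = cos(π/18) = 0.98481.
√(1−ρ_J²) = |sin(π/18)| = 0.173648
ω* = 2 / (1 + 0.173648) = 2 / 1.173648 ≈ 1.70409.
[ρ_SOR] ω* − 1 = 0.70409.

ω* = 1.70409, ρ_SOR = 0.70409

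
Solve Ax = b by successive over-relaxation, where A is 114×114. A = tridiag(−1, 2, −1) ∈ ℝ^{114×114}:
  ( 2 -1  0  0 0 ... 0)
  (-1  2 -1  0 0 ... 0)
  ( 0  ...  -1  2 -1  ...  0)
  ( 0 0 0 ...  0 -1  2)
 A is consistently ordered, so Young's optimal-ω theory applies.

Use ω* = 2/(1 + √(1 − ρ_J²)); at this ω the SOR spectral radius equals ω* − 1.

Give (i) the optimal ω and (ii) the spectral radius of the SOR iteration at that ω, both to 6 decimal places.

ω* = 1.946823, ρ_SOR = 0.946823

With n=114, ρ(Jacobi) = cos(π/115) = 0.999627.
1 − cos²(π/115) = sin²(π/115) ⇒ √(1−ρ_J²) = sin(π/115) = 0.0273148.
ω* = 2 / (1 + 0.0273148) = 2 / 1.0273148 ≈ 1.946823.
ρ(B_{ω*}) = ω*−1 = 0.946823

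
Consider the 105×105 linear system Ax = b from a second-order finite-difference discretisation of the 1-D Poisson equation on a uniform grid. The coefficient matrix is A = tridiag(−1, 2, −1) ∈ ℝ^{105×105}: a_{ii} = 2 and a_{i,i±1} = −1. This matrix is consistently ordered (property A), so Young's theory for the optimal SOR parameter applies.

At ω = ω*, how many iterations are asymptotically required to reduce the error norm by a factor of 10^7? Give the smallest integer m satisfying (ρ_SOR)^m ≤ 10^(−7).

m = 272

n=105: λ(B_J) = 1 − λ(A)/2 = cos(kπ/106); k=1 gives ρ_J = 0.9995608.
√(1−ρ_J²) simplifies to sin(π/106) = 0.0296333.
ω* = 2/(1+0.0296333) = 1.9424391
[ρ_SOR] ω* − 1 = 0.9424391.
m ≥ 7·ln10 / (−ln 0.9424391) = 271.879; smallest integer m = 272.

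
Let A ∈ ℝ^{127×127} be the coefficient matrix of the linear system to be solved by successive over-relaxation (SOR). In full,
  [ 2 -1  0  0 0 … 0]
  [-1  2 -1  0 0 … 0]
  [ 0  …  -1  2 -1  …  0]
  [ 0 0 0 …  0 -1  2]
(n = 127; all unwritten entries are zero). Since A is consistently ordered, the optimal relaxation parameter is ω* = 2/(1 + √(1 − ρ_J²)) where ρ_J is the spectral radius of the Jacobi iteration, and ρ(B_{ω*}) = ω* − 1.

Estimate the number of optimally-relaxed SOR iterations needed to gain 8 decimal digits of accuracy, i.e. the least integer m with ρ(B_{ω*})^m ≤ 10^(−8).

m = 376

With n=127, ρ(Jacobi) = cos(π/128) = 0.9996988.
root = sin(π/128) = 0.0245412  (since 1−cos² = sin²).
Young: ω* = 2/(1+√(1−ρ_J²)) = 2/(1+0.0245412) = 2/1.0245412 = 1.9520933.
Hence ρ(B_{ω*}) = 1.9520933 − 1 = 0.9520933.
(0.9520933)^m ≤ 10^{−8}  ⇒  m·ln(0.9520933) ≤ −8·ln10  ⇒  m ≥ 375.227  ⇒  m = 376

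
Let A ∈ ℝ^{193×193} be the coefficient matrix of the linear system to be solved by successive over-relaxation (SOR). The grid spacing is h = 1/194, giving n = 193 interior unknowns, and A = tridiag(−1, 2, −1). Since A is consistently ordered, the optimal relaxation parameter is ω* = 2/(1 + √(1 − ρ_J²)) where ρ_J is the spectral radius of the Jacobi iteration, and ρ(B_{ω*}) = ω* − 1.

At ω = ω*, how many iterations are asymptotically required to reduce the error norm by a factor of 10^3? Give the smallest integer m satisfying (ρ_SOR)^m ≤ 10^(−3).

½·tridiag(1,0,1) at n=193: λ_k = cos(kπ/194); max |λ| at k=1 ⇒ ρ_J = cos(π/194) ≈ 0.9998689.
root = sin(π/194) = 0.0161931  (since 1−cos² = sin²).
ω* = 2/(1+0.0161931) = 1.9681299
At ω = 1.9681299 every |λ(B_ω)| = ω−1, so ρ_SOR = 0.9681299.
m ≥ 3·ln10 / (−ln 0.9681299) = 213.275; smallest integer m = 214.

m = 214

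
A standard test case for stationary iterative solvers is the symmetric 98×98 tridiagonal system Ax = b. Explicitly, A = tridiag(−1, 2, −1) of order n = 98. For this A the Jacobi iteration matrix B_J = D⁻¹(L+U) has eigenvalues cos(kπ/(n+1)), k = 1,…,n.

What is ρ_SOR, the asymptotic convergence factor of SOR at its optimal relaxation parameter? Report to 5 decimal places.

n=98: λ(B_J) = 1 − λ(A)/2 = cos(kπ/99); k=1 gives ρ_J = 0.99950.
√(1 − cos²(π/99)) = sin(π/99) ≈ 0.031728.
ω* = 2/(1+0.031728) = 1.93850
ρ_SOR = ω* − 1 ≈ 0.93850.

ρ_SOR = 0.93850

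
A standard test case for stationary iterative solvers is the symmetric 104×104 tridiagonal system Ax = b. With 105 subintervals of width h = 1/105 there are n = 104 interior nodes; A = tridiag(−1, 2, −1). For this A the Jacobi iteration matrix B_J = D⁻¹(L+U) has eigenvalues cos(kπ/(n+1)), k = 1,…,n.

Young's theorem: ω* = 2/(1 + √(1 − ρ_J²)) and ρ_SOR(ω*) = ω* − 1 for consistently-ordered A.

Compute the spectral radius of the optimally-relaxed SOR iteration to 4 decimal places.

ρ_SOR = 0.9419

[ρ_J] n=104: ρ(B_J) = cos(π/(n+1)) = cos(π/105) = 0.9996.
√(1−ρ_J²) simplifies to sin(π/105) = 0.02992.
ω* = 2 / (1 + 0.02992) = 2 / 1.02992 ≈ 1.9419.
and ρ(B_{ω*}) = 1.9419 − 1 = 0.9419.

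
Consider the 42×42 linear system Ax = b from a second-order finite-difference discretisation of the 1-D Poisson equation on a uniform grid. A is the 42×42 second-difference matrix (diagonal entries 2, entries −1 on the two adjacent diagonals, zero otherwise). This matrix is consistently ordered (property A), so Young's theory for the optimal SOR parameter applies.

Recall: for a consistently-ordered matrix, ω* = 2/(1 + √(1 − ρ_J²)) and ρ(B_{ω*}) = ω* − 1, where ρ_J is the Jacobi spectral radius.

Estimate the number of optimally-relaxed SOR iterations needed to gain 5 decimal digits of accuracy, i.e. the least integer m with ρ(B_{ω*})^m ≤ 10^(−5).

m = 79

[ρ_J] n=42: ρ(B_J) = cos(π/(n+1)) = cos(π/43) = 0.9973323.
√(1−ρ_J²) simplifies to sin(π/43) = 0.0729953.
ω* = 2/(1 + 0.0729953) = 2/1.0729953 = 1.8639411.
At ω = 1.8639411 every |λ(B_ω)| = ω−1, so ρ_SOR = 0.8639411.
5·ln10 = 11.5129; −ln(0.8639411) = 0.146251; m = ⌈11.5129/0.146251⌉ = ⌈78.720⌉ = 79.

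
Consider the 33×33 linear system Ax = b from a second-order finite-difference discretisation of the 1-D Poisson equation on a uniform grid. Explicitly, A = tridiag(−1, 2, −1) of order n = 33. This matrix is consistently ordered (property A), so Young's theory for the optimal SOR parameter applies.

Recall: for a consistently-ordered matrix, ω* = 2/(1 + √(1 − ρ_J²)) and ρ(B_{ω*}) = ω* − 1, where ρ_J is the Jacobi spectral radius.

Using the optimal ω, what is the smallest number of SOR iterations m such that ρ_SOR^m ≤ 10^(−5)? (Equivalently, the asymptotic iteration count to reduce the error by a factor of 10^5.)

m = 63

n=33: λ(B_J) = 1 − λ(A)/2 = cos(kπ/34); k=1 gives ρ_J = 0.9957342.
root = sin(π/34) = 0.0922684  (since 1−cos² = sin²).
Then 2/(1+√(1−ρ_J²)) = 2/(1+0.0922684); ω* = 2/1.0922684 = 1.8310518.
Hence ρ(B_{ω*}) = 1.8310518 − 1 = 0.8310518.
(0.8310518)^m ≤ 10^{−5}  ⇒  m·ln(0.8310518) ≤ −5·ln10  ⇒  m ≥ 62.211  ⇒  m = 63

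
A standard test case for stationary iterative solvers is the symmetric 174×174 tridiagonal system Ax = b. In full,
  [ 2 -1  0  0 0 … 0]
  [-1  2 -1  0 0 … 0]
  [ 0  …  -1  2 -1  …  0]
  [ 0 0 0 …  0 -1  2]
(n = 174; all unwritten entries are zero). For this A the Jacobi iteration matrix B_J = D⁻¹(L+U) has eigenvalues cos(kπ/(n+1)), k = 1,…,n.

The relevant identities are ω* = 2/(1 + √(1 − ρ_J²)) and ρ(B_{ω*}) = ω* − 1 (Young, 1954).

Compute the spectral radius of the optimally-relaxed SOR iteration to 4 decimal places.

ρ_SOR = 0.9647

ρ_J = max_k |cos(kπ/175)| = cos(π/175) = 0.9998
1 − cos²(π/175) = sin²(π/175) ⇒ √(1−ρ_J²) = sin(π/175) = 0.01795.
So ω* = 2/1.01795 = 1.9647 (Young).
ρ(B_{ω*}) = ω*−1 = 0.9647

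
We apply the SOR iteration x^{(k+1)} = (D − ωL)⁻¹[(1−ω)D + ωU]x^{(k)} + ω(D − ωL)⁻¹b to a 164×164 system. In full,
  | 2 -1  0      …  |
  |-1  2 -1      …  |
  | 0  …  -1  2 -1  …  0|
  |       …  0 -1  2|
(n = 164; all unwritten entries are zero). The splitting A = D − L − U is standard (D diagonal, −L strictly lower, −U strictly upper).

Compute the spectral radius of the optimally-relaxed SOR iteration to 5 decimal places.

ρ_SOR = 0.96263

With n=164, ρ(Jacobi) = cos(π/165) = 0.99982.
√(1−ρ_J²) simplifies to sin(π/165) = 0.019039.
[ω*] 2 ÷ (1 + 0.019039) = 2 ÷ 1.019039 = 1.96263.
ρ_SOR = ω* − 1 ≈ 0.96263.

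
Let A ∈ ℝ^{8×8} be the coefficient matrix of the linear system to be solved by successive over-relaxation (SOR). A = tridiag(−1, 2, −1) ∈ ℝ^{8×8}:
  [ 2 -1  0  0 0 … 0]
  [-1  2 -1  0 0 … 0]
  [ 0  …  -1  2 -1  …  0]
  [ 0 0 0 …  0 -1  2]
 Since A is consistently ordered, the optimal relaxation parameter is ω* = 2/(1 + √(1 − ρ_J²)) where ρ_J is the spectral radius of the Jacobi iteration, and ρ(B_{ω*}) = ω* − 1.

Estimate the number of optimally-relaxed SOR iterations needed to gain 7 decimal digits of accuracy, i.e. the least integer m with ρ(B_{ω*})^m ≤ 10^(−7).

½·tridiag(1,0,1) at n=8: λ_k = cos(kπ/9); max |λ| at k=1 ⇒ ρ_J = cos(π/9) ≈ 0.9396926.
√(1 − cos²(π/9)) = sin(π/9) ≈ 0.3420201.
[ω*] 2 ÷ (1 + 0.3420201) = 2 ÷ 1.3420201 = 1.4902906.
Hence ρ(B_{ω*}) = 1.4902906 − 1 = 0.4902906.
7·ln10 = 16.1181; −ln(0.4902906) = 0.712757; m = ⌈16.1181/0.712757⌉ = ⌈22.614⌉ = 23.

m = 23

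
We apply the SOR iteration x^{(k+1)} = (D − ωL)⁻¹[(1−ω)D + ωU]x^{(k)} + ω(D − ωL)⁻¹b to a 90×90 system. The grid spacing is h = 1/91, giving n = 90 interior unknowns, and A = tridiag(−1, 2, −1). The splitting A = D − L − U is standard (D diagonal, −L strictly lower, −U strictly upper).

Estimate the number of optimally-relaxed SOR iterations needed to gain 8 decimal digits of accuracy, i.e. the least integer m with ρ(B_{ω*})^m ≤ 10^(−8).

m = 267

With n=90, ρ(Jacobi) = cos(π/91) = 0.9994041.
√(1−ρ_J²) simplifies to sin(π/91) = 0.0345161.
ω* = 2/(1+0.0345161) = 1.9332710
and ρ(B_{ω*}) = 1.9332710 − 1 = 0.9332710.
For 8 digits: m = 8·ln10 / (−ln 0.9332710) = 18.4207/0.0690597 = 266.736; round up → m = 267.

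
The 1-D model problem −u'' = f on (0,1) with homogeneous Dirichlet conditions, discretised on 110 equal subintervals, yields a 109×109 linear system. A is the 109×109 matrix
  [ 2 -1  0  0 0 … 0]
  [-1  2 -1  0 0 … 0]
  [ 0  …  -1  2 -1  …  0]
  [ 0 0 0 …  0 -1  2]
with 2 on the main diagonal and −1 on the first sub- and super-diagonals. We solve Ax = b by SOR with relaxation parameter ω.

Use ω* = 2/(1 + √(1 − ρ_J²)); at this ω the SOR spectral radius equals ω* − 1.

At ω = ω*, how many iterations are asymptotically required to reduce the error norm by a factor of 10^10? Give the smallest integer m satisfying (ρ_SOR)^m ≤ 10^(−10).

m = 404

½·tridiag(1,0,1) at n=109: λ_k = cos(kπ/110); max |λ| at k=1 ⇒ ρ_J = cos(π/110) ≈ 0.9995922.
√(1−ρ_J²) simplifies to sin(π/110) = 0.0285561.
ω* = 2/(1 + 0.0285561) = 2/1.0285561 = 1.9444734.
At ω = 1.9444734 every |λ(B_ω)| = ω−1, so ρ_SOR = 0.9444734.
(0.9444734)^m ≤ 10^{−10}  ⇒  m·ln(0.9444734) ≤ −10·ln10  ⇒  m ≥ 403.059  ⇒  m = 404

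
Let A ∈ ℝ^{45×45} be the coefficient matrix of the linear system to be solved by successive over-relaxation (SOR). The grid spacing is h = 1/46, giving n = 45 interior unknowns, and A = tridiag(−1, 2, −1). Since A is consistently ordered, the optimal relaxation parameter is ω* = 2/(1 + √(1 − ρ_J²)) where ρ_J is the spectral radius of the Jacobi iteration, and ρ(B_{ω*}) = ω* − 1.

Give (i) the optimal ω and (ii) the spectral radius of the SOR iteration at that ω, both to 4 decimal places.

½·tridiag(1,0,1) at n=45: λ_k = cos(kπ/46); max |λ| at k=1 ⇒ ρ_J = cos(π/46) ≈ 0.9977.
root = sin(π/46) = 0.06824  (since 1−cos² = sin²).
Then 2/(1+√(1−ρ_J²)) = 2/(1+0.06824); ω* = 2/1.06824 = 1.8722.
ρ(B_{ω*}) = ω*−1 = 0.8722

ω* = 1.8722, ρ_SOR = 0.8722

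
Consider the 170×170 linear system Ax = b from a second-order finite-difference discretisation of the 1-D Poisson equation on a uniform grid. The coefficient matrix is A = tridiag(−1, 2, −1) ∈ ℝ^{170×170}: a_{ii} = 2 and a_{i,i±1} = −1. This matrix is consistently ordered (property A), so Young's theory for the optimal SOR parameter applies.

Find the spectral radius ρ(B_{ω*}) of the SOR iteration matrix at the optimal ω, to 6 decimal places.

B_J for the 170×170 system has eigenvalues cos(kπ/171); ρ_J = cos(π/171) = 0.999831.
1 − cos²(π/171) = sin²(π/171) ⇒ √(1−ρ_J²) = sin(π/171) = 0.0183709.
ω* = 2 / (1 + 0.0183709) = 2 / 1.0183709 ≈ 1.963921.
[ρ_SOR] ω* − 1 = 0.963921.

ρ_SOR = 0.963921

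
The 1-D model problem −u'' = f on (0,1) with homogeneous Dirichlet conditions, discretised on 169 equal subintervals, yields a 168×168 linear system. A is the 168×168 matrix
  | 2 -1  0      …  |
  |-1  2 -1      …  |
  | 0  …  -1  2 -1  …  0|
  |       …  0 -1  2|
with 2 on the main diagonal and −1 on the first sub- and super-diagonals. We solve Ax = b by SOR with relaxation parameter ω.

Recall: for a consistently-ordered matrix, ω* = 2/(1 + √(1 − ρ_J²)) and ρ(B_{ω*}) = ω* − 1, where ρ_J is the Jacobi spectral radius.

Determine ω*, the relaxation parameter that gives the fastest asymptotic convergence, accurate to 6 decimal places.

ω* = 1.963502

ρ_J = max_k |cos(kπ/169)| = cos(π/169) = 0.999827
√(1−ρ_J²) simplifies to sin(π/169) = 0.0185882.
ω* = 2 / (1 + 0.0185882) = 2 / 1.0185882 ≈ 1.963502.
At ω = 1.963502 every |λ(B_ω)| = ω−1, so ρ_SOR = 0.963502.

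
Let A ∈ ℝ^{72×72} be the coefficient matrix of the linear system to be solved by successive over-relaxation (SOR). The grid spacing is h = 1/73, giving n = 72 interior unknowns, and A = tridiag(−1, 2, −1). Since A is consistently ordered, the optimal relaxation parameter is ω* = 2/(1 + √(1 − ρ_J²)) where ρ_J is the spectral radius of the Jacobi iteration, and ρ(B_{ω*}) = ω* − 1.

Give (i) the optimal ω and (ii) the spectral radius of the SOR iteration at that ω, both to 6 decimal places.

ω* = 1.917505, ρ_SOR = 0.917505

With n=72, ρ(Jacobi) = cos(π/73) = 0.999074.
√(1−ρ_J²) = |sin(π/73)| = 0.0430222
So ω* = 2/1.0430222 = 1.917505 (Young).
ρ(B_{ω*}) = ω*−1 = 0.917505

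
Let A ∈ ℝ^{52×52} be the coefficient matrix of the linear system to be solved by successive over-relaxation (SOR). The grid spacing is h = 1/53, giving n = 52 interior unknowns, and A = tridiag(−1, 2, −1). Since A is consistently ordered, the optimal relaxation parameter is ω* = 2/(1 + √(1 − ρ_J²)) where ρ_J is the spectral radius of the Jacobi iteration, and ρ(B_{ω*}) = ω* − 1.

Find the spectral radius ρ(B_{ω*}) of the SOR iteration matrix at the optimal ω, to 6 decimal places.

ρ_SOR = 0.888145

B_J for the 52×52 system has eigenvalues cos(kπ/53); ρ_J = cos(π/53) = 0.998244.
√(1 − cos²(π/53)) = sin(π/53) ≈ 0.0592406.
Then 2/(1+√(1−ρ_J²)) = 2/(1+0.0592406); ω* = 2/1.0592406 = 1.888145.
ρ_SOR = ω* − 1 = 1.888145 − 1 = 0.888145.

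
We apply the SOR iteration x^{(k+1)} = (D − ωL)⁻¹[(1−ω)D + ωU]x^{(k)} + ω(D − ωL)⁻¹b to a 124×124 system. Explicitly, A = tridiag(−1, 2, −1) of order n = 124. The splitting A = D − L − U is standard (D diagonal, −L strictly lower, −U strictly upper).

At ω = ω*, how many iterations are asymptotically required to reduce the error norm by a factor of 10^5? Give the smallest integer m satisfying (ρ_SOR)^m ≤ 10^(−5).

n=124: λ(B_J) = 1 − λ(A)/2 = cos(kπ/125); k=1 gives ρ_J = 0.9996842.
√(1−ρ_J²) simplifies to sin(π/125) = 0.0251301.
ω* = 2 / (1 + 0.0251301) = 2 / 1.0251301 ≈ 1.9509719.
and ρ(B_{ω*}) = 1.9509719 − 1 = 0.9509719.
For 5 digits: m = 5·ln10 / (−ln 0.9509719) = 11.5129/0.0502708 = 229.018; round up → m = 230.

m = 230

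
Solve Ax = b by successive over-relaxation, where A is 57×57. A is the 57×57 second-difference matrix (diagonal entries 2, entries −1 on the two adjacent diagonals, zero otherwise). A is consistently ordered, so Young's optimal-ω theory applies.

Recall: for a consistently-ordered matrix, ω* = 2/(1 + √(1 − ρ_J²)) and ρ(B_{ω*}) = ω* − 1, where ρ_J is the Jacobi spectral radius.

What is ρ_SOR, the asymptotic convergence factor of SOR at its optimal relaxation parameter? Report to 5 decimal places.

spectrum of D⁻¹(L+U) = {cos(kπ/58) : 1≤k≤57}; ρ_J = cos(π/58) = 0.99853.
root = sin(π/58) = 0.054139  (since 1−cos² = sin²).
ω* = 2/(1 + 0.054139) = 2/1.054139 = 1.89728.
Hence ρ(B_{ω*}) = 1.89728 − 1 = 0.89728.

ρ_SOR = 0.89728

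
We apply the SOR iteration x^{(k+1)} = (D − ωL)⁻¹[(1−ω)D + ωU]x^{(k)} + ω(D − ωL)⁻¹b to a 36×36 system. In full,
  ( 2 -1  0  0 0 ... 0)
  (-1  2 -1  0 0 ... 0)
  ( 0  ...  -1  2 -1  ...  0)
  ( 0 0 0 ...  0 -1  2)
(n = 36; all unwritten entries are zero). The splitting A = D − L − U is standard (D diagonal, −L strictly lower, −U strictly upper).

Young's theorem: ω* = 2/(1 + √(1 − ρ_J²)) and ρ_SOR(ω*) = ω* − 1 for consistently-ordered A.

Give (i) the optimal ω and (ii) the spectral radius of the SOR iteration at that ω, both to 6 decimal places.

With n=36, ρ(Jacobi) = cos(π/37) = 0.996397.
1 − cos²(π/37) = sin²(π/37) ⇒ √(1−ρ_J²) = sin(π/37) = 0.0848059.
Young: ω* = 2/(1+√(1−ρ_J²)) = 2/(1+0.0848059) = 2/1.0848059 = 1.843648.
ρ_SOR = ω* − 1 = 1.843648 − 1 = 0.843648.

ω* = 1.843648, ρ_SOR = 0.843648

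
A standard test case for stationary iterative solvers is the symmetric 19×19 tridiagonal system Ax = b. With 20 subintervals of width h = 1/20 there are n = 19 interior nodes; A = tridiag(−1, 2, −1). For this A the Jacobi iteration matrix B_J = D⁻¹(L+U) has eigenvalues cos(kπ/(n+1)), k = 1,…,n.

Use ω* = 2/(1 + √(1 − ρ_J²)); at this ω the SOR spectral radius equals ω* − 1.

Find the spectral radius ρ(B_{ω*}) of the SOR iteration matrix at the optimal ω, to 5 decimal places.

½·tridiag(1,0,1) at n=19: λ_k = cos(kπ/20); max |λ| at k=1 ⇒ ρ_J = cos(π/20) ≈ 0.98769.
√(1 − cos²(π/20)) = sin(π/20) ≈ 0.156434.
ω* = 2/(1 + 0.156434) = 2/1.156434 = 1.72945.
Hence ρ(B_{ω*}) = 1.72945 − 1 = 0.72945.

ρ_SOR = 0.72945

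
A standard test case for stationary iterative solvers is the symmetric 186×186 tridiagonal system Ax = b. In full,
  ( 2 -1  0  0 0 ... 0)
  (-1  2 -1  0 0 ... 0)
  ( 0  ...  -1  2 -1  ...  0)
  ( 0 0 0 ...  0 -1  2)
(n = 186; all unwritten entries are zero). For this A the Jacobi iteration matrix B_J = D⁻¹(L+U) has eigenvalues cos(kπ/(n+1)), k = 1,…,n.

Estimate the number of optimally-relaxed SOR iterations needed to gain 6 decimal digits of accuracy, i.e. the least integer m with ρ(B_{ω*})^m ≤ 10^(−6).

m = 412

With n=186, ρ(Jacobi) = cos(π/187) = 0.9998589.
1 − cos²(π/187) = sin²(π/187) ⇒ √(1−ρ_J²) = sin(π/187) = 0.0167992.
ω* = 2/(1+0.0167992) = 1.9669567
At ω = 1.9669567 every |λ(B_ω)| = ω−1, so ρ_SOR = 0.9669567.
(0.9669567)^m ≤ 10^{−6}  ⇒  m·ln(0.9669567) ≤ −6·ln10  ⇒  m ≥ 411.156  ⇒  m = 412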